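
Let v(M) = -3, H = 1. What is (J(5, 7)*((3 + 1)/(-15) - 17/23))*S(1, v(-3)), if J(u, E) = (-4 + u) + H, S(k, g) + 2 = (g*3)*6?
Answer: 38864/345 ≈ 112.65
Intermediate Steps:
S(k, g) = -2 + 18*g (S(k, g) = -2 + (g*3)*6 = -2 + (3*g)*6 = -2 + 18*g)
J(u, E) = -3 + u (J(u, E) = (-4 + u) + 1 = -3 + u)
(J(5, 7)*((3 + 1)/(-15) - 17/23))*S(1, v(-3)) = ((-3 + 5)*((3 + 1)/(-15) - 17/23))*(-2 + 18*(-3)) = (2*(4*(-1/15) - 17*1/23))*(-2 - 54) = (2*(-4/15 - 17/23))*(-56) = (2*(-347/345))*(-56) = -694/345*(-56) = 38864/345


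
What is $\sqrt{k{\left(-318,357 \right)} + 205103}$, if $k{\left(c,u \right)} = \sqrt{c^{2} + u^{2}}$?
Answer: $\sqrt{205103 + 3 \sqrt{25397}} \approx 453.41$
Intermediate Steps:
$\sqrt{k{\left(-318,357 \right)} + 205103} = \sqrt{\sqrt{\left(-318\right)^{2} + 357^{2}} + 205103} = \sqrt{\sqrt{101124 + 127449} + 205103} = \sqrt{\sqrt{228573} + 205103} = \sqrt{3 \sqrt{25397} + 205103} = \sqrt{205103 + 3 \sqrt{25397}}$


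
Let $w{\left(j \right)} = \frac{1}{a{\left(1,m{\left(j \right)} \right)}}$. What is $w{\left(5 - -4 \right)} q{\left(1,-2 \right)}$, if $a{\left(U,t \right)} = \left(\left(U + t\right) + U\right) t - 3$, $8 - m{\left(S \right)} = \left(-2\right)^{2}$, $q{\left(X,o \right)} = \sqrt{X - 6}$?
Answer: $\frac{i \sqrt{5}}{21} \approx 0.10648 i$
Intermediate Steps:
$q{\left(X,o \right)} = \sqrt{-6 + X}$
$m{\left(S \right)} = 4$ ($m{\left(S \right)} = 8 - \left(-2\right)^{2} = 8 - 4 = 4$)
$a{\left(U,t \right)} = -3 + t \left(t + 2 U\right)$ ($a{\left(U,t \right)} = \left(t + 2 U\right) t - 3 = t \left(t + 2 U\right) - 3 = -3 + t \left(t + 2 U\right)$)
$w{\left(j \right)} = \frac{1}{21}$ ($w{\left(j \right)} = \frac{1}{-3 + 4^{2} + 2 \cdot 1 \cdot 4} = \frac{1}{-3 + 16 + 8} = \frac{1}{21}$)
$w{\left(5 - -4 \right)} q{\left(1,-2 \right)} = \frac{\sqrt{-6 + 1}}{21} = \frac{\sqrt{-5}}{21} = \frac{i \sqrt{5}}{21}$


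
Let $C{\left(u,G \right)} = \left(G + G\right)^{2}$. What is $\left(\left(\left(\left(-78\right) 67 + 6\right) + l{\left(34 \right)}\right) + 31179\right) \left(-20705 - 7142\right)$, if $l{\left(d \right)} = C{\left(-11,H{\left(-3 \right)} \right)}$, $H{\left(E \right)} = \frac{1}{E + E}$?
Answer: $- \frac{6505950304}{9} \approx -7.2288 \cdot 10^{8}$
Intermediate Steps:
$H{\left(E \right)} = \frac{1}{2 E}$
$C{\left(u,G \right)} = 4 G^{2}$ ($C{\left(u,G \right)} = \left(2 G\right)^{2} = 4 G^{2}$)
$l{\left(d \right)} = \frac{1}{9}$ ($l{\left(d \right)} = 4 \left(\frac{1}{2 \left(-3\right)}\right)^{2} = 4 \left(\frac{1}{2} \left(- \frac{1}{3}\right)\right)^{2} = 4 \left(- \frac{1}{6}\right)^{2} = 4 \cdot \frac{1}{36} = \frac{1}{9}$)
$\left(\left(\left(\left(-78\right) 67 + 6\right) + l{\left(34 \right)}\right) + 31179\right) \left(-20705 - 7142\right) = \left(\left(\left(\left(-78\right) 67 + 6\right) + \frac{1}{9}\right) + 31179\right) \left(-20705 - 7142\right) = \left(\left(\left(-5226 + 6\right) + \frac{1}{9}\right) + 31179\right) \left(-27847\right) = \left(\left(-5220 + \frac{1}{9}\right) + 31179\right) \left(-27847\right) = \left(- \frac{46979}{9} + 31179\right) \left(-27847\right) = \frac{233632}{9} \left(-27847\right) = - \frac{6505950304}{9}$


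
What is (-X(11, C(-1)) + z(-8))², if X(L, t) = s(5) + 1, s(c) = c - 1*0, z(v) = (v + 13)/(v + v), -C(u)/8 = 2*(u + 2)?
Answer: 10201/256 ≈ 39.848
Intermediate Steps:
C(u) = -32 - 16*u (C(u) = -16*(u + 2) = -16*(2 + u) = -8*(4 + 2*u) = -32 - 16*u)
z(v) = (13 + v)/(2*v) (z(v) = (13 + v)/((2*v)) = (13 + v)*(1/(2*v)) = (13 + v)/(2*v))
s(c) = c (s(c) = c + 0 = c)
X(L, t) = 6 (X(L, t) = 5 + 1 = 6)
(-X(11, C(-1)) + z(-8))² = (-1*6 + (½)*(13 - 8)/(-8))² = (-6 + (½)*(-⅛)*5)² = (-6 - 5/16)² = (-101/16)² = 10201/256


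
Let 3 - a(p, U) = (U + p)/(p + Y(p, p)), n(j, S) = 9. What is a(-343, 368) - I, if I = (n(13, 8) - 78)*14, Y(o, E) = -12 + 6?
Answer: 338206/349 ≈ 969.07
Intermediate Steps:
Y(o, E) = -6
a(p, U) = 3 - (U + p)/(-6 + p) (a(p, U) = 3 - (U + p)/(p - 6) = 3 - (U + p)/(-6 + p))
I = -966 (I = (9 - 78)*14 = -69*14 = -966)
a(-343, 368) - I = (-18 - 1*368 + 2*(-343))/(-6 - 343) - 1*(-966) = (-18 - 368 - 686)/(-349) + 966 = -1/349*(-1072) + 966 = 1072/349 + 966 = 338206/349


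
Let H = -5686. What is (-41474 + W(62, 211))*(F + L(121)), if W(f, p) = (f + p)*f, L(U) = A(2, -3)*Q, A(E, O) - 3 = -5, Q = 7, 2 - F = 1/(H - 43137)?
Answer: 14382059500/48823 ≈ 2.9458e+5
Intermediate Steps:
F = 97647/48823 (F = 2 - 1/(-5686 - 43137) = 2 - 1/(-48823) = 2 - 1*(-1/48823) = 2 + 1/48823 = 97647/48823 ≈ 2.0000)
A(E, O) = -2 (A(E, O) = 3 - 5 = -2)
L(U) = -14 (L(U) = -2*7 = -14)
W(f, p) = f*(f + p)
(-41474 + W(62, 211))*(F + L(121)) = (-41474 + 62*(62 + 211))*(97647/48823 - 14) = (-41474 + 62*273)*(-585875/48823) = (-41474 + 16926)*(-585875/48823) = -24548*(-585875/48823) = 14382059500/48823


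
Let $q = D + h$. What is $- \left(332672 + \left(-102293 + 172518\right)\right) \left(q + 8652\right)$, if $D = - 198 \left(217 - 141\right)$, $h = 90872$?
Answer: $-34035126972$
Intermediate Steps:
$D = -15048$ ($D = \left(-198\right) 76 = -15048$)
$q = 75824$ ($q = -15048 + 90872 = 75824$)
$- \left(332672 + \left(-102293 + 172518\right)\right) \left(q + 8652\right) = - \left(332672 + \left(-102293 + 172518\right)\right) \left(75824 + 8652\right) = - \left(332672 + 70225\right) 84476 = - 402897 \cdot 84476 = \left(-1\right) 34035126972 = -34035126972$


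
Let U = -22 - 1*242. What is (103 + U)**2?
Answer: 25921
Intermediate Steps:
U = -264 (U = -22 - 242 = -264)
(103 + U)**2 = (103 - 264)**2 = (-161)**2 = 25921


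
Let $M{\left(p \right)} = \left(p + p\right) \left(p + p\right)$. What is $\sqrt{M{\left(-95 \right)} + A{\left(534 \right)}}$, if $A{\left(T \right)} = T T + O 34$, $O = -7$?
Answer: $\sqrt{321018} \approx 566.58$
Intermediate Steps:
$M{\left(p \right)} = 4 p^{2}$ ($M{\left(p \right)} = 2 p 2 p = 4 p^{2}$)
$A{\left(T \right)} = -238 + T^{2}$ ($A{\left(T \right)} = T T - 238 = T^{2} - 238 = -238 + T^{2}$)
$\sqrt{M{\left(-95 \right)} + A{\left(534 \right)}} = \sqrt{4 \left(-95\right)^{2} - \left(238 - 534^{2}\right)} = \sqrt{4 \cdot 9025 + \left(-238 + 285156\right)} = \sqrt{36100 + 284918} = \sqrt{321018}$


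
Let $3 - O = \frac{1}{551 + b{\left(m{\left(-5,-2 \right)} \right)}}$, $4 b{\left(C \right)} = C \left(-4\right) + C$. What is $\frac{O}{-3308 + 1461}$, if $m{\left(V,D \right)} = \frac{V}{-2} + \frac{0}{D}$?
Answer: $- \frac{13171}{8113871} \approx -0.0016233$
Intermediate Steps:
$m{\left(V,D \right)} = - \frac{V}{2}$ ($m{\left(V,D \right)} = V \left(- \frac{1}{2}\right) + 0 = - \frac{V}{2} + 0 = - \frac{V}{2}$)
$b{\left(C \right)} = - \frac{3 C}{4}$ ($b{\left(C \right)} = \frac{C \left(-4\right) + C}{4} = \frac{- 4 C + C}{4} = \frac{\left(-3\right) C}{4} = - \frac{3 C}{4}$)
$O = \frac{13171}{4393}$ ($O = 3 - \frac{1}{551 - \frac{3 \left(\left(- \frac{1}{2}\right) \left(-5\right)\right)}{4}} = 3 - \frac{1}{551 - \frac{15}{8}} = 3 - \frac{1}{\frac{4393}{8}} = 3 - \frac{8}{4393} = \frac{13171}{4393} \approx 2.9982$)
$\frac{O}{-3308 + 1461} = \frac{13171}{4393 \left(-3308 + 1461\right)} = \frac{13171}{4393 \left(-1847\right)} = \frac{13171}{4393} \left(- \frac{1}{1847}\right) = - \frac{13171}{8113871}$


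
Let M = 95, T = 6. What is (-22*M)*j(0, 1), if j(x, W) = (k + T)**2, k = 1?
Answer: -102410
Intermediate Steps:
j(x, W) = 49 (j(x, W) = (1 + 6)**2 = 7**2 = 49)
(-22*M)*j(0, 1) = -22*95*49 = -2090*49 = -102410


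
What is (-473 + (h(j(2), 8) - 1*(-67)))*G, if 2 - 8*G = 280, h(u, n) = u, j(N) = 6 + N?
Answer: 27661/2 ≈ 13831.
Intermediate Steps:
G = -139/4 (G = ¼ - ⅛*280 = ¼ - 35 = -139/4 ≈ -34.750)
(-473 + (h(j(2), 8) - 1*(-67)))*G = (-473 + ((6 + 2) - 1*(-67)))*(-139/4) = (-473 + (8 + 67))*(-139/4) = (-473 + 75)*(-139/4) = -398*(-139/4) = 27661/2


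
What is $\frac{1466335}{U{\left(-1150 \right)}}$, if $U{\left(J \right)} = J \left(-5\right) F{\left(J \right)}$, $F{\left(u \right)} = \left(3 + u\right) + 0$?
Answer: $- \frac{293267}{1319050} \approx -0.22233$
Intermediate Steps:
$F{\left(u \right)} = 3 + u$
$U{\left(J \right)} = - 5 J \left(3 + J\right)$ ($U{\left(J \right)} = J \left(-5\right) \left(3 + J\right) = - 5 J \left(3 + J\right)$)
$\frac{1466335}{U{\left(-1150 \right)}} = \frac{1466335}{\left(-5\right) \left(-1150\right) \left(3 - 1150\right)} = \frac{1466335}{\left(-5\right) \left(-1150\right) \left(-1147\right)} = \frac{1466335}{-6595250} = 1466335 \left(- \frac{1}{6595250}\right) = - \frac{293267}{1319050}$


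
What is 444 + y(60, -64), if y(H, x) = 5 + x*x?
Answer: 4545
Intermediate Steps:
y(H, x) = 5 + x²
444 + y(60, -64) = 444 + (5 + (-64)²) = 444 + (5 + 4096) = 444 + 4101 = 4545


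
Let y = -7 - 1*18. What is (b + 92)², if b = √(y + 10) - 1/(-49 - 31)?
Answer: 54088321/6400 + 7361*I*√15/40 ≈ 8451.3 + 712.73*I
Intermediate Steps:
y = -25 (y = -7 - 18 = -25)
b = 1/80 + I*√15 (b = √(-25 + 10) - 1/(-49 - 31) = √(-15) - 1/(-80) = I*√15 - 1*(-1/80) = I*√15 + 1/80 = 1/80 + I*√15 ≈ 0.0125 + 3.873*I)
(b + 92)² = ((1/80 + I*√15) + 92)² = (7361/80 + I*√15)²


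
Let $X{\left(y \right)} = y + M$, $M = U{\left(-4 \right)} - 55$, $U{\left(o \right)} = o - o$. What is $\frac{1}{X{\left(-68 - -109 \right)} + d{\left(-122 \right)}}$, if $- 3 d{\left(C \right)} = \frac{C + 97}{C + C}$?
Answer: $- \frac{732}{10273} \approx -0.071255$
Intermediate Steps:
$U{\left(o \right)} = 0$
$d{\left(C \right)} = - \frac{97 + C}{6 C}$ ($d{\left(C \right)} = - \frac{\left(C + 97\right) \frac{1}{C + C}}{3} = - \frac{\left(97 + C\right) \frac{1}{2 C}}{3} = - \frac{\frac{1}{2} \frac{1}{C} \left(97 + C\right)}{3} = - \frac{97 + C}{6 C}$)
$M = -55$ ($M = 0 - 55 = -55$)
$X{\left(y \right)} = -55 + y$ ($X{\left(y \right)} = y - 55 = -55 + y$)
$\frac{1}{X{\left(-68 - -109 \right)} + d{\left(-122 \right)}} = \frac{1}{\left(-55 - -41\right) + \frac{-97 - -122}{6 \left(-122\right)}} = \frac{1}{\left(-55 + \left(-68 + 109\right)\right) + \frac{1}{6} \left(- \frac{1}{122}\right) \left(-97 + 122\right)} = \frac{1}{\left(-55 + 41\right) + \frac{1}{6} \left(- \frac{1}{122}\right) 25} = \frac{1}{-14 - \frac{25}{732}} = \frac{1}{- \frac{10273}{732}} = - \frac{732}{10273}$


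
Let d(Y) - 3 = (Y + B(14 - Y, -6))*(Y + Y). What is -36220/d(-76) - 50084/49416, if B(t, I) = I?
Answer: -603561187/154017318 ≈ -3.9188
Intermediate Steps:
d(Y) = 3 + 2*Y*(-6 + Y) (d(Y) = 3 + (Y - 6)*(Y + Y) = 3 + (-6 + Y)*(2*Y) = 3 + 2*Y*(-6 + Y))
-36220/d(-76) - 50084/49416 = -36220/(3 - 12*(-76) + 2*(-76)**2) - 50084/49416 = -36220/(3 + 912 + 2*5776) - 50084*1/49416 = -36220/(3 + 912 + 11552) - 12521/12354 = -36220/12467 - 12521/12354 = -603561187/154017318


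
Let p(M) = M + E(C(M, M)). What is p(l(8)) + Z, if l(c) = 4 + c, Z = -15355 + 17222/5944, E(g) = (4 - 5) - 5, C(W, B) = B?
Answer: -45608617/2972 ≈ -15346.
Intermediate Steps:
E(g) = -6 (E(g) = -1 - 5 = -6)
Z = -45626449/2972 (Z = -15355 + 17222*(1/5944) = -15355 + 8611/2972 = -45626449/2972 ≈ -15352.)
p(M) = -6 + M (p(M) = M - 6 = -6 + M)
p(l(8)) + Z = (-6 + (4 + 8)) - 45626449/2972 = (-6 + 12) - 45626449/2972 = 6 - 45626449/2972 = -45608617/2972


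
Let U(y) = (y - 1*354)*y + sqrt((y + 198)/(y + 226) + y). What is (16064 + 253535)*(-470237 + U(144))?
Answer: -134928098723 + 2426391*sqrt(61235)/185 ≈ -1.3492e+11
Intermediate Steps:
U(y) = sqrt(y + (198 + y)/(226 + y)) + y*(-354 + y) (U(y) = (y - 354)*y + sqrt((198 + y)/(226 + y) + y) = (-354 + y)*y + sqrt((198 + y)/(226 + y) + y) = y*(-354 + y) + sqrt(y + (198 + y)/(226 + y)) = sqrt(y + (198 + y)/(226 + y)) + y*(-354 + y))
(16064 + 253535)*(-470237 + U(144)) = (16064 + 253535)*(-470237 + (144**2 + sqrt((198 + 144 + 144*(226 + 144))/(226 + 144)) - 354*144)) = 269599*(-470237 + (20736 + sqrt((198 + 144 + 144*370)/370) - 50976)) = 269599*(-470237 + (20736 + sqrt((198 + 144 + 53280)/370) - 50976)) = 269599*(-470237 + (20736 + sqrt((1/370)*53622) - 50976)) = 269599*(-470237 + (20736 + sqrt(26811/185) - 50976)) = 269599*(-470237 + (20736 + 9*sqrt(61235)/185 - 50976)) = 269599*(-470237 + (-30240 + 9*sqrt(61235)/185)) = 269599*(-500477 + 9*sqrt(61235)/185) = -134928098723 + 2426391*sqrt(61235)/185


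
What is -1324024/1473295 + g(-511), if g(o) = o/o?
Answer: 149271/1473295 ≈ 0.10132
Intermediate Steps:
g(o) = 1
-1324024/1473295 + g(-511) = -1324024/1473295 + 1 = 149271/1473295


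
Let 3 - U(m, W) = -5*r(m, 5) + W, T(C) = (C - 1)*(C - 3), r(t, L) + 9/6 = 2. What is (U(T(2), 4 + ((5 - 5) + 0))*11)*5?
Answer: 165/2 ≈ 82.500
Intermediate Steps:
r(t, L) = 1/2 (r(t, L) = -3/2 + 2 = 1/2)
T(C) = (-1 + C)*(-3 + C)
U(m, W) = 11/2 - W (U(m, W) = 3 - (-5*1/2 + W) = 3 - (-5/2 + W) = 3 + (5/2 - W) = 11/2 - W)
(U(T(2), 4 + ((5 - 5) + 0))*11)*5 = ((11/2 - (4 + ((5 - 5) + 0)))*11)*5 = ((11/2 - (4 + (0 + 0)))*11)*5 = ((11/2 - (4 + 0))*11)*5 = ((11/2 - 1*4)*11)*5 = ((11/2 - 4)*11)*5 = ((3/2)*11)*5 = (33/2)*5 = 165/2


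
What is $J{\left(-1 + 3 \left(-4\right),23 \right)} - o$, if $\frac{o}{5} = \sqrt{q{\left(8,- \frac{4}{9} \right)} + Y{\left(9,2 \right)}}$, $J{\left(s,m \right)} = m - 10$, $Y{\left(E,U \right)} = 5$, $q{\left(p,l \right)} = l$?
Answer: $13 - \frac{5 \sqrt{41}}{3} \approx 2.3281$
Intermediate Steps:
$J{\left(s,m \right)} = -10 + m$ ($J{\left(s,m \right)} = m - 10 = -10 + m$)
$o = \frac{5 \sqrt{41}}{3}$ ($o = 5 \sqrt{- \frac{4}{9} + 5} = 5 \sqrt{\frac{41}{9}} = 5 \frac{\sqrt{41}}{3} = \frac{5 \sqrt{41}}{3} \approx 10.672$)
$J{\left(-1 + 3 \left(-4\right),23 \right)} - o = \left(-10 + 23\right) - \frac{5 \sqrt{41}}{3} = 13 - \frac{5 \sqrt{41}}{3}$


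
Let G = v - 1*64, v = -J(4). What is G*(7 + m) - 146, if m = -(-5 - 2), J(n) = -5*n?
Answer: -762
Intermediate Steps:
m = 7 (m = -1*(-7) = 7)
v = 20 (v = -(-5)*4 = -1*(-20) = 20)
G = -44 (G = 20 - 1*64 = 20 - 64 = -44)
G*(7 + m) - 146 = -44*(7 + 7) - 146 = -44*14 - 146 = -616 - 146 = -762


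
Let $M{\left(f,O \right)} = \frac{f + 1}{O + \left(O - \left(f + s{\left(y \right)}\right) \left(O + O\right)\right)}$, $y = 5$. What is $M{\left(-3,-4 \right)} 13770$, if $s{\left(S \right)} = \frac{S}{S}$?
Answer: $\frac{2295}{2} \approx 1147.5$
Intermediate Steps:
$s{\left(S \right)} = 1$
$M{\left(f,O \right)} = \frac{1 + f}{2 O - 2 O \left(1 + f\right)}$ ($M{\left(f,O \right)} = \frac{f + 1}{O + \left(O - \left(f + 1\right) \left(O + O\right)\right)} = \frac{1 + f}{O + \left(O - \left(1 + f\right) 2 O\right)} = \frac{1 + f}{O + \left(O - 2 O \left(1 + f\right)\right)} = \frac{1 + f}{O - \left(- O + 2 O \left(1 + f\right)\right)} = \frac{1 + f}{2 O - 2 O \left(1 + f\right)}$)
$M{\left(-3,-4 \right)} 13770 = \frac{-1 - -3}{2 \left(-4\right) \left(-3\right)} 13770 = \frac{1}{2} \left(- \frac{1}{4}\right) \left(- \frac{1}{3}\right) \left(-1 + 3\right) 13770 = \frac{1}{2} \left(- \frac{1}{4}\right) \left(- \frac{1}{3}\right) 2 \cdot 13770 = \frac{1}{12} \cdot 13770 = \frac{2295}{2}$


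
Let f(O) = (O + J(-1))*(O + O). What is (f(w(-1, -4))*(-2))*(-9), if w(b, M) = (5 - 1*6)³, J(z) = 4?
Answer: -108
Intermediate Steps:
w(b, M) = -1 (w(b, M) = (5 - 6)³ = (-1)³ = -1)
f(O) = 2*O*(4 + O) (f(O) = (O + 4)*(O + O) = (4 + O)*(2*O) = 2*O*(4 + O))
(f(w(-1, -4))*(-2))*(-9) = ((2*(-1)*(4 - 1))*(-2))*(-9) = ((2*(-1)*3)*(-2))*(-9) = -6*(-2)*(-9) = 12*(-9) = -108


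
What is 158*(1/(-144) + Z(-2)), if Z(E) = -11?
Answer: -125215/72 ≈ -1739.1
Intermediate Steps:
158*(1/(-144) + Z(-2)) = 158*(1/(-144) - 11) = 158*(-1/144 - 11) = 158*(-1585/144) = -125215/72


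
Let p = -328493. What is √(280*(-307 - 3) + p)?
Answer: 17*I*√1437 ≈ 644.43*I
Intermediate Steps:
√(280*(-307 - 3) + p) = √(280*(-307 - 3) - 328493) = √(280*(-310) - 328493) = √(-86800 - 328493) = √(-415293) = 17*I*√1437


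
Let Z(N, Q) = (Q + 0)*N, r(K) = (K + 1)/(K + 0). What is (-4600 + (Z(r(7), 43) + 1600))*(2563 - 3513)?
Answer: 19623200/7 ≈ 2.8033e+6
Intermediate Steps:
r(K) = (1 + K)/K
Z(N, Q) = N*Q (Z(N, Q) = Q*N = N*Q)
(-4600 + (Z(r(7), 43) + 1600))*(2563 - 3513) = (-4600 + (((1 + 7)/7)*43 + 1600))*(2563 - 3513) = (-4600 + (((⅐)*8)*43 + 1600))*(-950) = (-4600 + ((8/7)*43 + 1600))*(-950) = (-4600 + (344/7 + 1600))*(-950) = (-4600 + 11544/7)*(-950) = -20656/7*(-950) = 19623200/7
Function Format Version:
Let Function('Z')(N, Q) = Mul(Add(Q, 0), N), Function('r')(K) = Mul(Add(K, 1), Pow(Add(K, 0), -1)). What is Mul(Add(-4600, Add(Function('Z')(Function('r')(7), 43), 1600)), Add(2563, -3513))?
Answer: Rational(19623200, 7) ≈ 2.8033e+6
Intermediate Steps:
Function('r')(K) = Mul(Pow(K, -1), Add(1, K)) (Function('r')(K) = Mul(Add(1, K), Pow(K, -1)) = Mul(Pow(K, -1), Add(1, K)))
Function('Z')(N, Q) = Mul(N, Q) (Function('Z')(N, Q) = Mul(Q, N) = Mul(N, Q))
Mul(Add(-4600, Add(Function('Z')(Function('r')(7), 43), 1600)), Add(2563, -3513)) = Mul(Add(-4600, Add(Mul(Mul(Pow(7, -1), Add(1, 7)), 43), 1600)), Add(2563, -3513)) = Mul(Add(-4600, Add(Mul(Mul(Rational(1, 7), 8), 43), 1600)), -950) = Mul(Add(-4600, Add(Mul(Rational(8, 7), 43), 1600)), -950) = Mul(Add(-4600, Add(Rational(344, 7), 1600)), -950) = Mul(Add(-4600, Rational(11544, 7)), -950) = Mul(Rational(-20656, 7), -950) = Rational(19623200, 7)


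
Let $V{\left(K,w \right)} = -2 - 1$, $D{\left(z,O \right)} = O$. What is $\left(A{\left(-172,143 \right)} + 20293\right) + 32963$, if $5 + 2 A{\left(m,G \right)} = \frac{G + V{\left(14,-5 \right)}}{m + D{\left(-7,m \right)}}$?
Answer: $\frac{9159567}{172} \approx 53253.0$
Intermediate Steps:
$V{\left(K,w \right)} = -3$ ($V{\left(K,w \right)} = -2 - 1 = -3$)
$A{\left(m,G \right)} = - \frac{5}{2} + \frac{-3 + G}{4 m}$ ($A{\left(m,G \right)} = - \frac{5}{2} + \frac{\left(G - 3\right) \frac{1}{m + m}}{2} = - \frac{5}{2} + \frac{\left(-3 + G\right) \frac{1}{2 m}}{2} = - \frac{5}{2} + \frac{\frac{1}{2} \frac{1}{m} \left(-3 + G\right)}{2} = - \frac{5}{2} + \frac{-3 + G}{4 m}$)
$\left(A{\left(-172,143 \right)} + 20293\right) + 32963 = \left(\frac{-3 + 143 - -1720}{4 \left(-172\right)} + 20293\right) + 32963 = \left(\frac{1}{4} \left(- \frac{1}{172}\right) \left(-3 + 143 + 1720\right) + 20293\right) + 32963 = \left(\frac{1}{4} \left(- \frac{1}{172}\right) 1860 + 20293\right) + 32963 = \left(- \frac{465}{172} + 20293\right) + 32963 = \frac{3489931}{172} + 32963 = \frac{9159567}{172}$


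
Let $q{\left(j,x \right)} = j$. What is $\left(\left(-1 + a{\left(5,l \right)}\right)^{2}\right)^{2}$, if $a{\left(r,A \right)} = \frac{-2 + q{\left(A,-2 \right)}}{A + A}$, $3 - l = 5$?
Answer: $0$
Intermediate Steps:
$l = -2$ ($l = 3 - 5 = -2$)
$a{\left(r,A \right)} = \frac{-2 + A}{2 A}$ ($a{\left(r,A \right)} = \frac{-2 + A}{A + A} = \frac{-2 + A}{2 A}$)
$\left(\left(-1 + a{\left(5,l \right)}\right)^{2}\right)^{2} = \left(\left(-1 + \frac{-2 - 2}{2 \left(-2\right)}\right)^{2}\right)^{2} = \left(\left(-1 + \frac{1}{2} \left(- \frac{1}{2}\right) \left(-4\right)\right)^{2}\right)^{2} = \left(\left(-1 + 1\right)^{2}\right)^{2} = \left(0^{2}\right)^{2} = 0^{2} = 0$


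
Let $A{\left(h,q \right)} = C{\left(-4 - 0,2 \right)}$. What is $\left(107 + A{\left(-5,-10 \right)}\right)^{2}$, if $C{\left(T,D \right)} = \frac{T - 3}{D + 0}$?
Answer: $\frac{42849}{4} \approx 10712.0$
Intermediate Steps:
$C{\left(T,D \right)} = \frac{-3 + T}{D}$
$A{\left(h,q \right)} = - \frac{7}{2}$ ($A{\left(h,q \right)} = \frac{-3 - 4}{2} = \frac{1}{2} \left(-7\right) = - \frac{7}{2}$)
$\left(107 + A{\left(-5,-10 \right)}\right)^{2} = \left(107 - \frac{7}{2}\right)^{2} = \left(\frac{207}{2}\right)^{2} = \frac{42849}{4}$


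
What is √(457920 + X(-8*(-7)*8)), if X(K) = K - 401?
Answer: √457967 ≈ 676.73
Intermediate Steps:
X(K) = -401 + K
√(457920 + X(-8*(-7)*8)) = √(457920 + (-401 - 8*(-7)*8)) = √(457920 + (-401 + 56*8)) = √(457920 + (-401 + 448)) = √(457920 + 47) = √457967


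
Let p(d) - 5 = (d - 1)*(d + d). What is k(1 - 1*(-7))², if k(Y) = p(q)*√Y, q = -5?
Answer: 33800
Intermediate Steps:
p(d) = 5 + 2*d*(-1 + d) (p(d) = 5 + (d - 1)*(d + d) = 5 + (-1 + d)*(2*d) = 5 + 2*d*(-1 + d))
k(Y) = 65*√Y (k(Y) = (5 - 2*(-5) + 2*(-5)²)*√Y = (5 + 10 + 2*25)*√Y = (5 + 10 + 50)*√Y = 65*√Y)
k(1 - 1*(-7))² = (65*√(1 - 1*(-7)))² = (65*√(1 + 7))² = (65*√8)² = (65*(2*√2))² = (130*√2)² = 33800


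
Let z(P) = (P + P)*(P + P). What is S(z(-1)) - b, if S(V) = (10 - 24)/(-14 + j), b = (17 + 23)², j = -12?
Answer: -20793/13 ≈ -1599.5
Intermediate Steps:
z(P) = 4*P² (z(P) = (2*P)*(2*P) = 4*P²)
b = 1600 (b = 40² = 1600)
S(V) = 7/13 (S(V) = (10 - 24)/(-14 - 12) = -14/(-26) = -14*(-1/26) = 7/13)
S(z(-1)) - b = 7/13 - 1*1600 = 7/13 - 1600 = -20793/13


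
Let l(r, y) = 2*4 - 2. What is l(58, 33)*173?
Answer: 1038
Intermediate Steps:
l(r, y) = 6 (l(r, y) = 8 - 2 = 6)
l(58, 33)*173 = 6*173 = 1038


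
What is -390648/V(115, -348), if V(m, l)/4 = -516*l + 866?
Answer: -48831/90217 ≈ -0.54126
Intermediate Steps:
V(m, l) = 3464 - 2064*l (V(m, l) = 4*(-516*l + 866) = 4*(866 - 516*l) = 3464 - 2064*l)
-390648/V(115, -348) = -390648/(3464 - 2064*(-348)) = -390648/(3464 + 718272) = -390648/721736 = -390648*1/721736 = -48831/90217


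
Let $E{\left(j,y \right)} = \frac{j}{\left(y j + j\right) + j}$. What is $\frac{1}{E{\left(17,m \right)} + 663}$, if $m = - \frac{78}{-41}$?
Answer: $\frac{160}{106121} \approx 0.0015077$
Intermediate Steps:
$m = \frac{78}{41}$ ($m = \left(-78\right) \left(- \frac{1}{41}\right) = \frac{78}{41} \approx 1.9024$)
$E{\left(j,y \right)} = \frac{j}{2 j + j y}$ ($E{\left(j,y \right)} = \frac{j}{\left(j y + j\right) + j} = \frac{j}{\left(j + j y\right) + j} = \frac{j}{2 j + j y}$)
$\frac{1}{E{\left(17,m \right)} + 663} = \frac{1}{\frac{1}{2 + \frac{78}{41}} + 663} = \frac{1}{\frac{1}{\frac{160}{41}} + 663} = \frac{1}{\frac{41}{160} + 663} = \frac{1}{\frac{106121}{160}} = \frac{160}{106121}$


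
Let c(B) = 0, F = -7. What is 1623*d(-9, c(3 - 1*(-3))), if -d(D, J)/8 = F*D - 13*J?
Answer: -817992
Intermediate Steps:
d(D, J) = 56*D + 104*J (d(D, J) = -8*(-7*D - 13*J) = -8*(-13*J - 7*D) = 56*D + 104*J)
1623*d(-9, c(3 - 1*(-3))) = 1623*(56*(-9) + 104*0) = 1623*(-504 + 0) = 1623*(-504) = -817992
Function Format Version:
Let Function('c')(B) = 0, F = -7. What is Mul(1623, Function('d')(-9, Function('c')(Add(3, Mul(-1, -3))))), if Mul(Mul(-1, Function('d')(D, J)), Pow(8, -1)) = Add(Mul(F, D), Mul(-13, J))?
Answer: -817992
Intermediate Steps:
Function('d')(D, J) = Add(Mul(56, D), Mul(104, J)) (Function('d')(D, J) = Mul(-8, Add(Mul(-7, D), Mul(-13, J))) = Mul(-8, Add(Mul(-13, J), Mul(-7, D))) = Add(Mul(56, D), Mul(104, J)))
Mul(1623, Function('d')(-9, Function('c')(Add(3, Mul(-1, -3))))) = Mul(1623, Add(Mul(56, -9), Mul(104, 0))) = Mul(1623, Add(-504, 0)) = Mul(1623, -504) = -817992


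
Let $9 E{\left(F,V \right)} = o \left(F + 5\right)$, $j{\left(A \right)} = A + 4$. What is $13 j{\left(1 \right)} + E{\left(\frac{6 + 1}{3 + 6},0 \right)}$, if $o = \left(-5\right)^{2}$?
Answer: $\frac{6565}{81} \approx 81.049$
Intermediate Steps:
$j{\left(A \right)} = 4 + A$
$o = 25$
$E{\left(F,V \right)} = \frac{125}{9} + \frac{25 F}{9}$ ($E{\left(F,V \right)} = \frac{25 \left(F + 5\right)}{9} = \frac{25 \left(5 + F\right)}{9} = \frac{125 + 25 F}{9} = \frac{125}{9} + \frac{25 F}{9}$)
$13 j{\left(1 \right)} + E{\left(\frac{6 + 1}{3 + 6},0 \right)} = 13 \left(4 + 1\right) + \left(\frac{125}{9} + \frac{25 \frac{6 + 1}{3 + 6}}{9}\right) = 13 \cdot 5 + \left(\frac{125}{9} + \frac{25 \cdot \frac{7}{9}}{9}\right) = 65 + \left(\frac{125}{9} + \frac{25 \cdot 7 \cdot \frac{1}{9}}{9}\right) = 65 + \left(\frac{125}{9} + \frac{25}{9} \cdot \frac{7}{9}\right) = 65 + \left(\frac{125}{9} + \frac{175}{81}\right) = 65 + \frac{1300}{81} = \frac{6565}{81}$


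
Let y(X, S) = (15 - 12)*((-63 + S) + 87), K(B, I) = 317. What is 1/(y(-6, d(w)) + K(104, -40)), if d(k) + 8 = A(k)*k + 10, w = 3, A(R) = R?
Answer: 1/422 ≈ 0.0023697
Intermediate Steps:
d(k) = 2 + k² (d(k) = -8 + (k*k + 10) = -8 + (k² + 10) = -8 + (10 + k²) = 2 + k²)
y(X, S) = 72 + 3*S (y(X, S) = 3*(24 + S) = 72 + 3*S)
1/(y(-6, d(w)) + K(104, -40)) = 1/((72 + 3*(2 + 3²)) + 317) = 1/((72 + 3*(2 + 9)) + 317) = 1/((72 + 3*11) + 317) = 1/((72 + 33) + 317) = 1/(105 + 317) = 1/422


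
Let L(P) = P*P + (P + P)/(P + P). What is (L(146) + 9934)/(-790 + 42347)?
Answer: 31251/41557 ≈ 0.75200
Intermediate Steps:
L(P) = 1 + P² (L(P) = P² + (2*P)/((2*P)) = P² + (2*P)*(1/(2*P)) = P² + 1 = 1 + P²)
(L(146) + 9934)/(-790 + 42347) = ((1 + 146²) + 9934)/(-790 + 42347) = ((1 + 21316) + 9934)/41557 = (21317 + 9934)*(1/41557) = 31251*(1/41557) = 31251/41557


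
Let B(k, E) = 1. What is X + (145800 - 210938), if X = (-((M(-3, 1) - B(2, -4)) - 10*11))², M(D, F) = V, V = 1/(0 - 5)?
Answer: -1319314/25 ≈ -52773.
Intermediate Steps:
V = -⅕ (V = 1/(-5) = -⅕ ≈ -0.20000)
M(D, F) = -⅕
X = 309136/25 (X = (-((-⅕ - 1*1) - 10*11))² = (-((-⅕ - 1) - 110))² = (-(-6/5 - 110))² = (-1*(-556/5))² = (556/5)² = 309136/25 ≈ 12365.)
X + (145800 - 210938) = 309136/25 + (145800 - 210938) = 309136/25 - 65138 = -1319314/25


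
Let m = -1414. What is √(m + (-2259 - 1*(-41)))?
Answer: 4*I*√227 ≈ 60.266*I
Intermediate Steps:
√(m + (-2259 - 1*(-41))) = √(-1414 + (-2259 - 1*(-41))) = √(-1414 + (-2259 + 41)) = √(-1414 - 2218) = √(-3632) = 4*I*√227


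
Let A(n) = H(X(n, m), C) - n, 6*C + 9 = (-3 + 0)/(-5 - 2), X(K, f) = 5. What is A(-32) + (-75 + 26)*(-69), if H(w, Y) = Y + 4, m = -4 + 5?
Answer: 23909/7 ≈ 3415.6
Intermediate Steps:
m = 1
C = -10/7 (C = -3/2 + ((-3 + 0)/(-5 - 2))/6 = -3/2 + (-3/(-7))/6 = -3/2 + (-3*(-1/7))/6 = -3/2 + (1/6)*(3/7) = -3/2 + 1/14 = -10/7 ≈ -1.4286)
H(w, Y) = 4 + Y
A(n) = 18/7 - n (A(n) = (4 - 10/7) - n = 18/7 - n)
A(-32) + (-75 + 26)*(-69) = (18/7 - 1*(-32)) + (-75 + 26)*(-69) = (18/7 + 32) - 49*(-69) = 242/7 + 3381 = 23909/7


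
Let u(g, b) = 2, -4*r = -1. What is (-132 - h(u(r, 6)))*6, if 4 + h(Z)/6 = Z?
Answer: -720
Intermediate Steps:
r = ¼ (r = -¼*(-1) = ¼ ≈ 0.25000)
h(Z) = -24 + 6*Z
(-132 - h(u(r, 6)))*6 = (-132 - (-24 + 6*2))*6 = (-132 - (-24 + 12))*6 = (-132 - 1*(-12))*6 = (-132 + 12)*6 = -120*6 = -720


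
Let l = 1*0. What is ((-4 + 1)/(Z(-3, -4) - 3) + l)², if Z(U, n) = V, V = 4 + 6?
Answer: 9/49 ≈ 0.18367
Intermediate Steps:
l = 0
V = 10
Z(U, n) = 10
((-4 + 1)/(Z(-3, -4) - 3) + l)² = ((-4 + 1)/(10 - 3) + 0)² = (-3/7 + 0)² = (-3/7)² = 9/49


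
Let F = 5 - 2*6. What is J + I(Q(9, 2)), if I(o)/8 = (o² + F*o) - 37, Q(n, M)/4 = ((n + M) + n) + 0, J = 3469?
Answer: 49893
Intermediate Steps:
F = -7 (F = 5 - 12 = -7)
Q(n, M) = 4*M + 8*n (Q(n, M) = 4*(((n + M) + n) + 0) = 4*(((M + n) + n) + 0) = 4*((M + 2*n) + 0) = 4*(M + 2*n) = 4*M + 8*n)
I(o) = -296 - 56*o + 8*o² (I(o) = 8*((o² - 7*o) - 37) = 8*(-37 + o² - 7*o) = -296 - 56*o + 8*o²)
J + I(Q(9, 2)) = 3469 + (-296 - 56*(4*2 + 8*9) + 8*(4*2 + 8*9)²) = 3469 + (-296 - 56*(8 + 72) + 8*(8 + 72)²) = 3469 + (-296 - 56*80 + 8*80²) = 3469 + (-296 - 4480 + 8*6400) = 3469 + (-296 - 4480 + 51200) = 3469 + 46424 = 49893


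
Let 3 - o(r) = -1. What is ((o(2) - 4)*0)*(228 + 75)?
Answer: 0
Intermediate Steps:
o(r) = 4 (o(r) = 3 - 1*(-1) = 3 + 1 = 4)
((o(2) - 4)*0)*(228 + 75) = ((4 - 4)*0)*(228 + 75) = (0*0)*303 = 0*303 = 0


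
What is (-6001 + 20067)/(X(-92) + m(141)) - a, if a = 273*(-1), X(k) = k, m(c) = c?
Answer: 27443/49 ≈ 560.06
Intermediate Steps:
a = -273
(-6001 + 20067)/(X(-92) + m(141)) - a = (-6001 + 20067)/(-92 + 141) - 1*(-273) = 14066/49 + 273 = 27443/49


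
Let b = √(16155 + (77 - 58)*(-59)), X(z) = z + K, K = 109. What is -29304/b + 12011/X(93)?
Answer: 12011/202 - 14652*√15034/7517 ≈ -179.54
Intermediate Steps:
X(z) = 109 + z (X(z) = z + 109 = 109 + z)
b = √15034 (b = √(16155 + 19*(-59)) = √(16155 - 1121) = √15034 ≈ 122.61)
-29304/b + 12011/X(93) = -29304*√15034/15034 + 12011/(109 + 93) = -14652*√15034/7517 + 12011/202 = 12011/202 - 14652*√15034/7517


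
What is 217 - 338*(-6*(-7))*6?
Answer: -84959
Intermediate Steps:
217 - 338*(-6*(-7))*6 = 217 - 14196*6 = 217 - 338*252 = 217 - 85176 = -84959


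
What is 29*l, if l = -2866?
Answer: -83114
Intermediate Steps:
29*l = 29*(-2866) = -83114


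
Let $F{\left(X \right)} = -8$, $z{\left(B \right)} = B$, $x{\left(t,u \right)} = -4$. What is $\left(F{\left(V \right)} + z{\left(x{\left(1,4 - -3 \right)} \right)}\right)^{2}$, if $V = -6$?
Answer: $144$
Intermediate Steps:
$\left(F{\left(V \right)} + z{\left(x{\left(1,4 - -3 \right)} \right)}\right)^{2} = \left(-8 - 4\right)^{2} = \left(-12\right)^{2} = 144$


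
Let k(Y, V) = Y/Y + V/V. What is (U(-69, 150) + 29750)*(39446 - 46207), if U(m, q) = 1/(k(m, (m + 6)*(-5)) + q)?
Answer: -30573248761/152 ≈ -2.0114e+8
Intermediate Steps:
k(Y, V) = 2 (k(Y, V) = 1 + 1 = 2)
U(m, q) = 1/(2 + q)
(U(-69, 150) + 29750)*(39446 - 46207) = (1/(2 + 150) + 29750)*(39446 - 46207) = (1/152 + 29750)*(-6761) = (4522001/152)*(-6761) = -30573248761/152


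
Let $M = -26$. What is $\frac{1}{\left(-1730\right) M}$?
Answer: $\frac{1}{44980} \approx 2.2232 \cdot 10^{-5}$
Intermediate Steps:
$\frac{1}{\left(-1730\right) M} = \frac{1}{\left(-1730\right) \left(-26\right)} = \frac{1}{44980}$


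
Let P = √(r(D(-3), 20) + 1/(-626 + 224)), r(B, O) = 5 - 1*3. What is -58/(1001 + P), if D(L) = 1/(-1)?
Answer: -2121756/36618509 + 58*√322806/402803599 ≈ -0.057860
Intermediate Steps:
D(L) = -1
r(B, O) = 2 (r(B, O) = 5 - 3 = 2)
P = √322806/402 (P = √(2 + 1/(-626 + 224)) = √(2 + 1/(-402)) = √(2 - 1/402) = √(803/402) = √322806/402 ≈ 1.4133)
-58/(1001 + P) = -58/(1001 + √322806/402)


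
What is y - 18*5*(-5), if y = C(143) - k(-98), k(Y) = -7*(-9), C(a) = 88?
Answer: 475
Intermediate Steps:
k(Y) = 63
y = 25 (y = 88 - 1*63 = 88 - 63 = 25)
y - 18*5*(-5) = 25 - 18*5*(-5) = 25 - 90*(-5) = 25 - 1*(-450) = 25 + 450 = 475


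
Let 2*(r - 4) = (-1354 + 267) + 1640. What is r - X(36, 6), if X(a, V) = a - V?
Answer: 501/2 ≈ 250.50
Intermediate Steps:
r = 561/2 (r = 4 + ((-1354 + 267) + 1640)/2 = 4 + (-1087 + 1640)/2 = 4 + (1/2)*553 = 4 + 553/2 = 561/2 ≈ 280.50)
r - X(36, 6) = 561/2 - (36 - 1*6) = 561/2 - (36 - 6) = 561/2 - 1*30 = 561/2 - 30 = 501/2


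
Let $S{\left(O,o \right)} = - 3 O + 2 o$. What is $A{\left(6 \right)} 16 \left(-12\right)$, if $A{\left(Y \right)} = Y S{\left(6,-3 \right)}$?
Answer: $27648$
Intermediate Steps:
$A{\left(Y \right)} = - 24 Y$ ($A{\left(Y \right)} = Y \left(\left(-3\right) 6 + 2 \left(-3\right)\right) = Y \left(-18 - 6\right) = Y \left(-24\right) = - 24 Y$)
$A{\left(6 \right)} 16 \left(-12\right) = \left(-24\right) 6 \cdot 16 \left(-12\right) = \left(-144\right) \left(-192\right) = 27648$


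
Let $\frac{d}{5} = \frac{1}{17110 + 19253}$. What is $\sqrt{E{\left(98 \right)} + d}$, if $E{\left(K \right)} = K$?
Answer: $\frac{\sqrt{129582423177}}{36363} \approx 9.8995$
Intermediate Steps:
$d = \frac{5}{36363}$ ($d = \frac{5}{17110 + 19253} = \frac{5}{36363} \approx 0.0001375$)
$\sqrt{E{\left(98 \right)} + d} = \sqrt{98 + \frac{5}{36363}} = \sqrt{\frac{3563579}{36363}} = \frac{\sqrt{129582423177}}{36363}$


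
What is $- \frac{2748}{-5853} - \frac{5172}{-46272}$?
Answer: $\frac{4372977}{7523056} \approx 0.58128$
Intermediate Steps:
$- \frac{2748}{-5853} - \frac{5172}{-46272} = \left(-2748\right) \left(- \frac{1}{5853}\right) - - \frac{431}{3856} = \frac{916}{1951} + \frac{431}{3856} = \frac{4372977}{7523056}$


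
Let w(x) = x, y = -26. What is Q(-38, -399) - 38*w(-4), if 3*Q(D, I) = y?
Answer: 430/3 ≈ 143.33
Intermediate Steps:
Q(D, I) = -26/3 (Q(D, I) = (⅓)*(-26) = -26/3)
Q(-38, -399) - 38*w(-4) = -26/3 - 38*(-4) = -26/3 + 152 = 430/3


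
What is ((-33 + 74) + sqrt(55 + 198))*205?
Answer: 8405 + 205*sqrt(253) ≈ 11666.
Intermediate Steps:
((-33 + 74) + sqrt(55 + 198))*205 = (41 + sqrt(253))*205 = 8405 + 205*sqrt(253)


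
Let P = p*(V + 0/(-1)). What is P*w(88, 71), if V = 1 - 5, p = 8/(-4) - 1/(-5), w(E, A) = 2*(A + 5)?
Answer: 5472/5 ≈ 1094.4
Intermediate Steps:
w(E, A) = 10 + 2*A (w(E, A) = 2*(5 + A) = 10 + 2*A)
p = -9/5 (p = 8*(-1/4) - 1*(-1/5) = -2 + 1/5 = -9/5 ≈ -1.8000)
V = -4
P = 36/5 (P = -9*(-4 + 0/(-1))/5 = -9*(-4 + 0*(-1))/5 = -9*(-4 + 0)/5 = -9/5*(-4) = 36/5 ≈ 7.2000)
P*w(88, 71) = 36*(10 + 2*71)/5 = 36*(10 + 142)/5 = (36/5)*152 = 5472/5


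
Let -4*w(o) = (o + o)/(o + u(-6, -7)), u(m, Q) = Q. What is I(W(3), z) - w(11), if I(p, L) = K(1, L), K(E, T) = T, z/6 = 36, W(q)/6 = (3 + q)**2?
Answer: 1739/8 ≈ 217.38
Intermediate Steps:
W(q) = 6*(3 + q)**2
z = 216 (z = 6*36 = 216)
I(p, L) = L
w(o) = -o/(2*(-7 + o)) (w(o) = -(o + o)/(4*(o - 7)) = -2*o/(4*(-7 + o)) = -o/(2*(-7 + o)))
I(W(3), z) - w(11) = 216 - (-1)*11/(-14 + 2*11) = 216 - (-1)*11/(-14 + 22) = 216 - (-1)*11/8 = 216 - 1*(-11/8) = 216 + 11/8 = 1739/8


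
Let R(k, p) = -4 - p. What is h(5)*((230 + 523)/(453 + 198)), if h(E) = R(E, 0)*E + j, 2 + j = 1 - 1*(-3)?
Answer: -4518/217 ≈ -20.820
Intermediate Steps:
j = 2 (j = -2 + (1 - 1*(-3)) = -2 + (1 + 3) = -2 + 4 = 2)
h(E) = 2 - 4*E (h(E) = (-4 - 1*0)*E + 2 = (-4 + 0)*E + 2 = -4*E + 2 = 2 - 4*E)
h(5)*((230 + 523)/(453 + 198)) = (2 - 4*5)*((230 + 523)/(453 + 198)) = (2 - 20)*(753/651) = -13554/651 = -18*251/217 = -4518/217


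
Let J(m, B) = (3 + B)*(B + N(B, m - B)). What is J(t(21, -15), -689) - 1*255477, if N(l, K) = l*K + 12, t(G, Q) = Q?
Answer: 318777741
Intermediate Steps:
N(l, K) = 12 + K*l (N(l, K) = K*l + 12 = 12 + K*l)
J(m, B) = (3 + B)*(12 + B + B*(m - B)) (J(m, B) = (3 + B)*(B + (12 + (m - B)*B)) = (3 + B)*(B + (12 + B*(m - B))) = (3 + B)*(12 + B + B*(m - B)))
J(t(21, -15), -689) - 1*255477 = (36 + (-689)² + 3*(-689) - 1*(-689)*(-12 - 689*(-689 - 1*(-15))) - 3*(-689)*(-689 - 1*(-15))) - 1*255477 = (36 + 474721 - 2067 - 1*(-689)*(-12 - 689*(-689 + 15)) - 3*(-689)*(-689 + 15)) - 255477 = (36 + 474721 - 2067 - 1*(-689)*(-12 - 689*(-674)) - 3*(-689)*(-674)) - 255477 = (36 + 474721 - 2067 - 1*(-689)*(-12 + 464386) - 1393158) - 255477 = (36 + 474721 - 2067 - 1*(-689)*464374 - 1393158) - 255477 = (36 + 474721 - 2067 + 319953686 - 1393158) - 255477 = 319033218 - 255477 = 318777741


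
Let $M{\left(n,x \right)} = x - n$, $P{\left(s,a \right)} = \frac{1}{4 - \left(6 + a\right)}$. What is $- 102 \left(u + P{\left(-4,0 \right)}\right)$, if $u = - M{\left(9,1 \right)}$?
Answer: $-765$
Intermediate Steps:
$P{\left(s,a \right)} = \frac{1}{-2 - a}$
$u = 8$ ($u = - (1 - 9) = \left(-1\right) \left(-8\right) = 8$)
$- 102 \left(u + P{\left(-4,0 \right)}\right) = - 102 \left(8 - \frac{1}{2 + 0}\right) = - 102 \left(8 - \frac{1}{2}\right) = \left(-102\right) \frac{15}{2} = -765$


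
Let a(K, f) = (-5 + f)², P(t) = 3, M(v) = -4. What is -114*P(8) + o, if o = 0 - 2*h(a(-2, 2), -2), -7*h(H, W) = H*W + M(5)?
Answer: -2438/7 ≈ -348.29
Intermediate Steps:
h(H, W) = 4/7 - H*W/7 (h(H, W) = -(H*W - 4)/7 = -(-4 + H*W)/7 = 4/7 - H*W/7)
o = -44/7 (o = 0 - 2*(4/7 - ⅐*(-5 + 2)²*(-2)) = 0 - 2*(4/7 - ⅐*(-3)²*(-2)) = 0 - 2*(4/7 - ⅐*9*(-2)) = 0 - 2*(4/7 + 18/7) = 0 - 2*22/7 = 0 - 44/7 = -44/7 ≈ -6.2857)
-114*P(8) + o = -114*3 - 44/7 = -342 - 44/7 = -2438/7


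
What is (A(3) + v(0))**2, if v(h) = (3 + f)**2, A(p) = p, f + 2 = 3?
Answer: 361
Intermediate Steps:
f = 1 (f = -2 + 3 = 1)
v(h) = 16 (v(h) = (3 + 1)**2 = 4**2 = 16)
(A(3) + v(0))**2 = (3 + 16)**2 = 19**2 = 361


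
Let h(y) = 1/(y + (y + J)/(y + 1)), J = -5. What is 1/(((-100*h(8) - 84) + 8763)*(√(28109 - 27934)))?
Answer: √7/303345 ≈ 8.7219e-6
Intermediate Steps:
h(y) = 1/(y + (-5 + y)/(1 + y)) (h(y) = 1/(y + (y - 5)/(y + 1)) = 1/(y + (-5 + y)/(1 + y)))
1/(((-100*h(8) - 84) + 8763)*(√(28109 - 27934))) = 1/(((-100*(1 + 8)/(-5 + 8² + 2*8) - 84) + 8763)*(√(28109 - 27934))) = 1/(((-100*9/(-5 + 64 + 16) - 84) + 8763)*(√175)) = 1/(((-100*9/75 - 84) + 8763)*((5*√7))) = (√7/35)/((-4*9/3 - 84) + 8763) = (√7/35)/((-100*3/25 - 84) + 8763) = (√7/35)/((-12 - 84) + 8763) = (√7/35)/(-96 + 8763) = (√7/35)/8667 = √7/303345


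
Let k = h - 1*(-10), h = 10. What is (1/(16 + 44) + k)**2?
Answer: 1442401/3600 ≈ 400.67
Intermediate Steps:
k = 20 (k = 10 - 1*(-10) = 10 + 10 = 20)
(1/(16 + 44) + k)**2 = (1/(16 + 44) + 20)**2 = (1/60 + 20)**2 = (1201/60)**2 = 1442401/3600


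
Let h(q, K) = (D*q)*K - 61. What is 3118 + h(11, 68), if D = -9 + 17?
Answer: 9041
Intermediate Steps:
D = 8
h(q, K) = -61 + 8*K*q (h(q, K) = (8*q)*K - 61 = 8*K*q - 61 = -61 + 8*K*q)
3118 + h(11, 68) = 3118 + (-61 + 8*68*11) = 3118 + (-61 + 5984) = 3118 + 5923 = 9041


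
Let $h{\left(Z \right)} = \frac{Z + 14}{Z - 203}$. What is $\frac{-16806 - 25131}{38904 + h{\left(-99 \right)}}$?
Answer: $- \frac{12664974}{11749093} \approx -1.078$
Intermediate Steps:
$h{\left(Z \right)} = \frac{14 + Z}{-203 + Z}$
$\frac{-16806 - 25131}{38904 + h{\left(-99 \right)}} = \frac{-16806 - 25131}{38904 + \frac{14 - 99}{-203 - 99}} = - \frac{41937}{38904 + \frac{1}{-302} \left(-85\right)} = - \frac{41937}{38904 - - \frac{85}{302}} = - \frac{41937}{38904 + \frac{85}{302}} = - \frac{41937}{\frac{11749093}{302}} = \left(-41937\right) \frac{302}{11749093} = - \frac{12664974}{11749093}$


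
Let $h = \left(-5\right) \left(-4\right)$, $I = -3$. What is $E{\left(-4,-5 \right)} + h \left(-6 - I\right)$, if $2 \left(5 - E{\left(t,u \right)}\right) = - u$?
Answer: $- \frac{115}{2} \approx -57.5$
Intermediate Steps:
$E{\left(t,u \right)} = 5 + \frac{u}{2}$ ($E{\left(t,u \right)} = 5 - \frac{\left(-1\right) u}{2} = 5 + \frac{u}{2}$)
$h = 20$
$E{\left(-4,-5 \right)} + h \left(-6 - I\right) = \left(5 + \frac{1}{2} \left(-5\right)\right) + 20 \left(-6 - -3\right) = \left(5 - \frac{5}{2}\right) + 20 \left(-6 + 3\right) = \frac{5}{2} + 20 \left(-3\right) = \frac{5}{2} - 60 = - \frac{115}{2}$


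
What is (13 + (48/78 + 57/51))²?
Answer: 10601536/48841 ≈ 217.06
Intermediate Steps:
(13 + (48/78 + 57/51))² = (13 + (48*(1/78) + 57*(1/51)))² = (13 + (8/13 + 19/17))² = (13 + 383/221)² = (3256/221)² = 10601536/48841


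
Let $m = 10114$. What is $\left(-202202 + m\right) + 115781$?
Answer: $-76307$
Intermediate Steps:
$\left(-202202 + m\right) + 115781 = \left(-202202 + 10114\right) + 115781 = -192088 + 115781 = -76307$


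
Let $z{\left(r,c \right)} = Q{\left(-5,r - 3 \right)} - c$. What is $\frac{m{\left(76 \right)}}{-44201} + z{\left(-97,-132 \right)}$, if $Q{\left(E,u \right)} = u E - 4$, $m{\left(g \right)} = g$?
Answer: $\frac{27758152}{44201} \approx 628.0$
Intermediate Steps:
$Q{\left(E,u \right)} = -4 + E u$ ($Q{\left(E,u \right)} = E u - 4 = -4 + E u$)
$z{\left(r,c \right)} = 11 - c - 5 r$ ($z{\left(r,c \right)} = \left(-4 - 5 \left(r - 3\right)\right) - c = \left(-4 - 5 \left(-3 + r\right)\right) - c = \left(-4 - \left(-15 + 5 r\right)\right) - c = \left(11 - 5 r\right) - c = 11 - c - 5 r$)
$\frac{m{\left(76 \right)}}{-44201} + z{\left(-97,-132 \right)} = \frac{76}{-44201} - -628 = 76 \left(- \frac{1}{44201}\right) + \left(11 + 132 + 485\right) = - \frac{76}{44201} + 628 = \frac{27758152}{44201}$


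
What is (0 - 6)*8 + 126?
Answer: 78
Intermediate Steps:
(0 - 6)*8 + 126 = -6*8 + 126 = -48 + 126 = 78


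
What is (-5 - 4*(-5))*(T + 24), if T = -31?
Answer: -105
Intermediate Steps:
(-5 - 4*(-5))*(T + 24) = (-5 - 4*(-5))*(-31 + 24) = (-5 + 20)*(-7) = 15*(-7) = -105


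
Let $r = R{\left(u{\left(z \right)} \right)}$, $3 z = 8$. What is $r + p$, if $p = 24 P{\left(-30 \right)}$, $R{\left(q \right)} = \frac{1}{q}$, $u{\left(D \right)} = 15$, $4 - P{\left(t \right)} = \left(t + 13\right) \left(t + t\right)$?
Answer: $- \frac{365759}{15} \approx -24384.0$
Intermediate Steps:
$z = \frac{8}{3}$ ($z = \frac{1}{3} \cdot 8 = \frac{8}{3} \approx 2.6667$)
$P{\left(t \right)} = 4 - 2 t \left(13 + t\right)$ ($P{\left(t \right)} = 4 - \left(t + 13\right) \left(t + t\right) = 4 - \left(13 + t\right) 2 t = 4 - 2 t \left(13 + t\right)$)
$p = -24384$ ($p = 24 \left(4 - -780 - 2 \left(-30\right)^{2}\right) = 24 \left(4 + 780 - 1800\right) = 24 \left(-1016\right) = -24384$)
$r = \frac{1}{15} \approx 0.066667$
$r + p = \frac{1}{15} - 24384 = - \frac{365759}{15}$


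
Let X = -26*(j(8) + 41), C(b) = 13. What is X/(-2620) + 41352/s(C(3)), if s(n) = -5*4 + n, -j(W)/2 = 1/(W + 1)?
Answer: -487506683/82530 ≈ -5907.0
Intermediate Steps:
j(W) = -2/(1 + W) (j(W) = -2/(W + 1) = -2/(1 + W))
X = -9542/9 (X = -26*(-2/(1 + 8) + 41) = -26*(-2/9 + 41) = -26*367/9 = -9542/9 ≈ -1060.2)
s(n) = -20 + n
X/(-2620) + 41352/s(C(3)) = -9542/9/(-2620) + 41352/(-20 + 13) = -9542/9*(-1/2620) + 41352/(-7) = 4771/11790 + 41352*(-⅐) = 4771/11790 - 41352/7 = -487506683/82530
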